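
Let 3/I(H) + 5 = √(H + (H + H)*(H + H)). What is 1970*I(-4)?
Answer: 5910/7 + 2364*√15/7 ≈ 2152.2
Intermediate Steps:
I(H) = 3/(-5 + √(H + 4*H²)) (I(H) = 3/(-5 + √(H + (H + H)*(H + H))) = 3/(-5 + √(H + (2*H)*(2*H))) = 3/(-5 + √(H + 4*H²)))
1970*I(-4) = 1970*(3/(-5 + √(-4*(1 + 4*(-4))))) = 1970*(3/(-5 + √(-4*(1 - 16)))) = 1970*(3/(-5 + √(-4*(-15)))) = 1970*(3/(-5 + √60)) = 1970*(3/(-5 + 2*√15)) = 5910/(-5 + 2*√15)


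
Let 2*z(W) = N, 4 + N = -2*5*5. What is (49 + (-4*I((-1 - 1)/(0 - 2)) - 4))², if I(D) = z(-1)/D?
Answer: 23409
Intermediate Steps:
N = -54 (N = -4 - 2*5*5 = -4 - 10*5 = -4 - 50 = -54)
z(W) = -27 (z(W) = (½)*(-54) = -27)
I(D) = -27/D
(49 + (-4*I((-1 - 1)/(0 - 2)) - 4))² = (49 + (-(-108)/((-1 - 1)/(0 - 2)) - 4))² = (49 + (-(-108)/((-2/(-2))) - 4))² = (49 + (-(-108)/((-2*(-½))) - 4))² = (49 + (-(-108)/1 - 4))² = (49 + (-(-108) - 4))² = (49 + (-4*(-27) - 4))² = (49 + (108 - 4))² = (49 + 104)² = 153² = 23409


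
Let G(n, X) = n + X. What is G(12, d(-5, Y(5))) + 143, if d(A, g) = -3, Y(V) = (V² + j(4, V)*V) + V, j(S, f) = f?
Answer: 152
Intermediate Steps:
Y(V) = V + 2*V² (Y(V) = (V² + V*V) + V = (V² + V²) + V = 2*V² + V = V + 2*V²)
G(n, X) = X + n
G(12, d(-5, Y(5))) + 143 = (-3 + 12) + 143 = 9 + 143 = 152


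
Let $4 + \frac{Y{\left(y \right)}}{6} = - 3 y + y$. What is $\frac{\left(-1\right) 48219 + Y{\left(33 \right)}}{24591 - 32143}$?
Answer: $\frac{48639}{7552} \approx 6.4405$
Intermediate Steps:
$Y{\left(y \right)} = -24 - 12 y$ ($Y{\left(y \right)} = -24 + 6 \left(- 3 y + y\right) = -24 + 6 \left(- 2 y\right) = -24 - 12 y$)
$\frac{\left(-1\right) 48219 + Y{\left(33 \right)}}{24591 - 32143} = \frac{\left(-1\right) 48219 - 420}{24591 - 32143} = \frac{-48219 - 420}{-7552} = \left(-48219 - 420\right) \left(- \frac{1}{7552}\right) = \left(-48639\right) \left(- \frac{1}{7552}\right) = \frac{48639}{7552}$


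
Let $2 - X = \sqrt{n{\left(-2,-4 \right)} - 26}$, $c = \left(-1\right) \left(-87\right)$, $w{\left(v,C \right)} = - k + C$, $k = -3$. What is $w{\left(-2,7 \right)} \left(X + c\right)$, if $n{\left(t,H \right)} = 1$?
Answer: $890 - 50 i \approx 890.0 - 50.0 i$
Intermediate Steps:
$w{\left(v,C \right)} = 3 + C$ ($w{\left(v,C \right)} = \left(-1\right) \left(-3\right) + C = 3 + C$)
$c = 87$
$X = 2 - 5 i$ ($X = 2 - \sqrt{1 - 26} = 2 - \sqrt{-25} = 2 - 5 i \approx 2.0 - 5.0 i$)
$w{\left(-2,7 \right)} \left(X + c\right) = \left(3 + 7\right) \left(\left(2 - 5 i\right) + 87\right) = 10 \left(89 - 5 i\right) = 890 - 50 i$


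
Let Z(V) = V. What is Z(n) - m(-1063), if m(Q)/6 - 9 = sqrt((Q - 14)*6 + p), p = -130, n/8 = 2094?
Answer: 16698 - 48*I*sqrt(103) ≈ 16698.0 - 487.15*I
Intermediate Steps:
n = 16752 (n = 8*2094 = 16752)
m(Q) = 54 + 6*sqrt(-214 + 6*Q) (m(Q) = 54 + 6*sqrt((Q - 14)*6 - 130) = 54 + 6*sqrt((-14 + Q)*6 - 130) = 54 + 6*sqrt((-84 + 6*Q) - 130) = 54 + 6*sqrt(-214 + 6*Q))
Z(n) - m(-1063) = 16752 - (54 + 6*sqrt(-214 + 6*(-1063))) = 16752 - (54 + 6*sqrt(-214 - 6378)) = 16752 - (54 + 6*sqrt(-6592)) = 16752 - (54 + 6*(8*I*sqrt(103))) = 16752 - (54 + 48*I*sqrt(103)) = 16752 + (-54 - 48*I*sqrt(103)) = 16698 - 48*I*sqrt(103)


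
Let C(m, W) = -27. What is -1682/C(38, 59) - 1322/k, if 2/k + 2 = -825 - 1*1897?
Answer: 48616910/27 ≈ 1.8006e+6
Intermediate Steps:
k = -1/1362 (k = 2/(-2 + (-825 - 1*1897)) = 2/(-2 + (-825 - 1897)) = 2/(-2 - 2722) = 2/(-2724) = 2*(-1/2724) = -1/1362 ≈ -0.00073421)
-1682/C(38, 59) - 1322/k = -1682/(-27) - 1322/(-1/1362) = -1682*(-1/27) - 1322*(-1362) = 1682/27 + 1800564 = 48616910/27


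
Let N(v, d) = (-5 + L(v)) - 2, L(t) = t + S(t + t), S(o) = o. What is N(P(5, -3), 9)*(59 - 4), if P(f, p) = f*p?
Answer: -2860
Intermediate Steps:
L(t) = 3*t (L(t) = t + (t + t) = t + 2*t = 3*t)
N(v, d) = -7 + 3*v (N(v, d) = (-5 + 3*v) - 2 = -7 + 3*v)
N(P(5, -3), 9)*(59 - 4) = (-7 + 3*(5*(-3)))*(59 - 4) = (-7 + 3*(-15))*55 = (-7 - 45)*55 = -52*55 = -2860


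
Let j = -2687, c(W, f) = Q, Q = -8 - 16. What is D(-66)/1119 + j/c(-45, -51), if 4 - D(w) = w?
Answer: 1002811/8952 ≈ 112.02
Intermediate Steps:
Q = -24
c(W, f) = -24
D(w) = 4 - w
D(-66)/1119 + j/c(-45, -51) = (4 - 1*(-66))/1119 - 2687/(-24) = (4 + 66)*(1/1119) - 2687*(-1/24) = 70*(1/1119) + 2687/24 = 70/1119 + 2687/24 = 1002811/8952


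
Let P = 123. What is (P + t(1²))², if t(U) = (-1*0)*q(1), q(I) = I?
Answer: 15129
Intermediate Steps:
t(U) = 0 (t(U) = -1*0*1 = 0*1 = 0)
(P + t(1²))² = (123 + 0)² = 123² = 15129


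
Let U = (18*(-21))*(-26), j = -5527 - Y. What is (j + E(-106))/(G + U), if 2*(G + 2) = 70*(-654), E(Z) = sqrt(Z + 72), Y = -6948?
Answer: -1421/13064 - I*sqrt(34)/13064 ≈ -0.10877 - 0.00044634*I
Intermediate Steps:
E(Z) = sqrt(72 + Z)
G = -22892 (G = -2 + (70*(-654))/2 = -2 + (1/2)*(-45780) = -2 - 22890 = -22892)
j = 1421 (j = -5527 - 1*(-6948) = -5527 + 6948 = 1421)
U = 9828 (U = -378*(-26) = 9828)
(j + E(-106))/(G + U) = (1421 + sqrt(72 - 106))/(-22892 + 9828) = (1421 + sqrt(-34))/(-13064) = (1421 + I*sqrt(34))*(-1/13064) = -1421/13064 - I*sqrt(34)/13064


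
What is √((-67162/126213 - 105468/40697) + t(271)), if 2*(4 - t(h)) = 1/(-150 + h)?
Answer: √11137585025048136651462/113002790142 ≈ 0.93391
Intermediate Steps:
t(h) = 4 - 1/(2*(-150 + h))
√((-67162/126213 - 105468/40697) + t(271)) = √((-67162/126213 - 105468/40697) + (-1201 + 8*271)/(2*(-150 + 271))) = √((-67162*1/126213 - 105468*1/40697) + (½)*(-1201 + 2168)/121) = √((-67162/126213 - 105468/40697) + (½)*(1/121)*967) = √(-16044724598/5136490461 + 967/242) = √(1084162923071/1243030691562) = √11137585025048136651462/113002790142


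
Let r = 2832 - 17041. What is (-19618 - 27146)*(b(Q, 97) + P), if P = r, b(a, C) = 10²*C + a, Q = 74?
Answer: 207398340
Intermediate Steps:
r = -14209
b(a, C) = a + 100*C (b(a, C) = 100*C + a = a + 100*C)
P = -14209
(-19618 - 27146)*(b(Q, 97) + P) = (-19618 - 27146)*((74 + 100*97) - 14209) = -46764*((74 + 9700) - 14209) = -46764*(9774 - 14209) = -46764*(-4435) = 207398340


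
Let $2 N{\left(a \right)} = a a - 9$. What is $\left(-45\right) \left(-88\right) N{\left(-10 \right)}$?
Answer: $180180$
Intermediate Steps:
$N{\left(a \right)} = - \frac{9}{2} + \frac{a^{2}}{2}$ ($N{\left(a \right)} = \frac{a a - 9}{2} = \frac{a^{2} - 9}{2} = \frac{-9 + a^{2}}{2} = - \frac{9}{2} + \frac{a^{2}}{2}$)
$\left(-45\right) \left(-88\right) N{\left(-10 \right)} = \left(-45\right) \left(-88\right) \left(- \frac{9}{2} + \frac{\left(-10\right)^{2}}{2}\right) = 3960 \left(- \frac{9}{2} + \frac{1}{2} \cdot 100\right) = 3960 \left(- \frac{9}{2} + 50\right) = 3960 \cdot \frac{91}{2} = 180180$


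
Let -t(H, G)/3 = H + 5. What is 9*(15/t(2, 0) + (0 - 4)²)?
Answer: 963/7 ≈ 137.57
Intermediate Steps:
t(H, G) = -15 - 3*H (t(H, G) = -3*(H + 5) = -3*(5 + H) = -15 - 3*H)
9*(15/t(2, 0) + (0 - 4)²) = 9*(15/(-15 - 3*2) + (0 - 4)²) = 9*(15/(-15 - 6) + (-4)²) = 9*(15/(-21) + 16) = 9*(15*(-1/21) + 16) = 9*(-5/7 + 16) = 9*(107/7) = 963/7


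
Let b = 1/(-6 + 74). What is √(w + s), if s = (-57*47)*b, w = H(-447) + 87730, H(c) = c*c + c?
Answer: √331832809/34 ≈ 535.77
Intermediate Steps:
b = 1/68 ≈ 0.014706
H(c) = c + c² (H(c) = c² + c = c + c²)
w = 287092 (w = -447*(1 - 447) + 87730 = -447*(-446) + 87730 = 199362 + 87730 = 287092)
s = -2679/68 (s = -57*47*(1/68) = -2679*1/68 = -2679/68 ≈ -39.397)
√(w + s) = √(287092 - 2679/68) = √(19519577/68) = √331832809/34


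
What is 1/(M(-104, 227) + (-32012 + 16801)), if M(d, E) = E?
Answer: -1/14984 ≈ -6.6738e-5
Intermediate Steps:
1/(M(-104, 227) + (-32012 + 16801)) = 1/(227 + (-32012 + 16801)) = 1/(227 - 15211) = 1/(-14984) = -1/14984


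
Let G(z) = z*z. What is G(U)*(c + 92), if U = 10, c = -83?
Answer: 900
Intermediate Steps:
G(z) = z²
G(U)*(c + 92) = 10²*(-83 + 92) = 100*9 = 900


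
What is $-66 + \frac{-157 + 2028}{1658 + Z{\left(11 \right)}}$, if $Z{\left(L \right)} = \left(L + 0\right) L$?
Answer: $- \frac{115543}{1779} \approx -64.948$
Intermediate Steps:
$Z{\left(L \right)} = L^{2}$ ($Z{\left(L \right)} = L L = L^{2}$)
$-66 + \frac{-157 + 2028}{1658 + Z{\left(11 \right)}} = -66 + \frac{-157 + 2028}{1658 + 11^{2}} = -66 + \frac{1871}{1658 + 121} = -66 + \frac{1871}{1779} = - \frac{115543}{1779}$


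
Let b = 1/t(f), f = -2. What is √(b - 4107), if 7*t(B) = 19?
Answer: I*√1482494/19 ≈ 64.083*I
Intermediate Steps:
t(B) = 19/7 (t(B) = (⅐)*19 = 19/7)
b = 7/19 (b = 1/(19/7) = 7/19 ≈ 0.36842)
√(b - 4107) = √(7/19 - 4107) = √(-78026/19) = I*√1482494/19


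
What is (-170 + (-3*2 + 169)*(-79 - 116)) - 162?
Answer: -32117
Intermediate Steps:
(-170 + (-3*2 + 169)*(-79 - 116)) - 162 = (-170 + (-6 + 169)*(-195)) - 162 = (-170 + 163*(-195)) - 162 = (-170 - 31785) - 162 = -31955 - 162 = -32117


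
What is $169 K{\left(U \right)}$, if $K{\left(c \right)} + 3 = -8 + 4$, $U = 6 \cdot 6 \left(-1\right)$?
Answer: $-1183$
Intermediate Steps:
$U = -36$ ($U = 36 \left(-1\right) = -36$)
$K{\left(c \right)} = -7$ ($K{\left(c \right)} = -3 + \left(-8 + 4\right) = -3 - 4 = -7$)
$169 K{\left(U \right)} = 169 \left(-7\right) = -1183$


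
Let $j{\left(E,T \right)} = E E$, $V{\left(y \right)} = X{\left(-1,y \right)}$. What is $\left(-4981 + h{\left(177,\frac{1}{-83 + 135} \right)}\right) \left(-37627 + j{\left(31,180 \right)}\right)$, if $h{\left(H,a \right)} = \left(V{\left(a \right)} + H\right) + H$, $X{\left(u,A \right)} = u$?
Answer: $169690248$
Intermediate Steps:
$V{\left(y \right)} = -1$
$h{\left(H,a \right)} = -1 + 2 H$ ($h{\left(H,a \right)} = \left(-1 + H\right) + H = -1 + 2 H$)
$j{\left(E,T \right)} = E^{2}$
$\left(-4981 + h{\left(177,\frac{1}{-83 + 135} \right)}\right) \left(-37627 + j{\left(31,180 \right)}\right) = \left(-4981 + \left(-1 + 2 \cdot 177\right)\right) \left(-37627 + 31^{2}\right) = \left(-4981 + \left(-1 + 354\right)\right) \left(-37627 + 961\right) = \left(-4981 + 353\right) \left(-36666\right) = \left(-4628\right) \left(-36666\right) = 169690248$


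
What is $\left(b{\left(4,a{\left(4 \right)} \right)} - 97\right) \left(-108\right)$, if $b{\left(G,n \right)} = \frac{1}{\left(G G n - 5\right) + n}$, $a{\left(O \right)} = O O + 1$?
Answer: $\frac{743769}{71} \approx 10476.0$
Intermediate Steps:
$a{\left(O \right)} = 1 + O^{2}$ ($a{\left(O \right)} = O^{2} + 1 = 1 + O^{2}$)
$b{\left(G,n \right)} = \frac{1}{-5 + n + n G^{2}}$ ($b{\left(G,n \right)} = \frac{1}{\left(G^{2} n - 5\right) + n} = \frac{1}{\left(n G^{2} - 5\right) + n} = \frac{1}{\left(-5 + n G^{2}\right) + n} = \frac{1}{-5 + n + n G^{2}}$)
$\left(b{\left(4,a{\left(4 \right)} \right)} - 97\right) \left(-108\right) = \left(\frac{1}{-5 + \left(1 + 4^{2}\right) + \left(1 + 4^{2}\right) 4^{2}} - 97\right) \left(-108\right) = \left(\frac{1}{-5 + \left(1 + 16\right) + \left(1 + 16\right) 16} - 97\right) \left(-108\right) = \left(\frac{1}{-5 + 17 + 17 \cdot 16} - 97\right) \left(-108\right) = \left(\frac{1}{-5 + 17 + 272} - 97\right) \left(-108\right) = \left(\frac{1}{284} - 97\right) \left(-108\right) = \left(- \frac{27547}{284}\right) \left(-108\right) = \frac{743769}{71}$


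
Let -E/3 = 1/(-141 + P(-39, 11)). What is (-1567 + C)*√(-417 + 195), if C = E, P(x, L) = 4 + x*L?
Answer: -886919*I*√222/566 ≈ -23348.0*I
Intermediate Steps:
P(x, L) = 4 + L*x
E = 3/566 (E = -3/(-141 + (4 + 11*(-39))) = -3/(-141 + (4 - 429)) = -3/(-141 - 425) = -3/(-566) = -3*(-1/566) = 3/566 ≈ 0.0053004)
C = 3/566 ≈ 0.0053004
(-1567 + C)*√(-417 + 195) = (-1567 + 3/566)*√(-417 + 195) = -886919*I*√222/566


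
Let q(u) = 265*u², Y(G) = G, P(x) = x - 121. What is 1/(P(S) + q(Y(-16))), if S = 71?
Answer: 1/67790 ≈ 1.4751e-5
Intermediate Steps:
P(x) = -121 + x
1/(P(S) + q(Y(-16))) = 1/((-121 + 71) + 265*(-16)²) = 1/(-50 + 265*256) = 1/(-50 + 67840) = 1/67790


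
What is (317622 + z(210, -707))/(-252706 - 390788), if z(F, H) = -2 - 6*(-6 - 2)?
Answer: -158834/321747 ≈ -0.49366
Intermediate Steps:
z(F, H) = 46 (z(F, H) = -2 - 6*(-8) = -2 + 48 = 46)
(317622 + z(210, -707))/(-252706 - 390788) = (317622 + 46)/(-252706 - 390788) = 317668/(-643494) = 317668*(-1/643494) = -158834/321747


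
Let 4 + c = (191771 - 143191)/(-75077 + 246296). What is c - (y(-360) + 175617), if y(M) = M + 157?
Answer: -30034845962/171219 ≈ -1.7542e+5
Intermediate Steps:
y(M) = 157 + M
c = -636296/171219 (c = -4 + (191771 - 143191)/(-75077 + 246296) = -4 + 48580/171219 = -636296/171219 ≈ -3.7163)
c - (y(-360) + 175617) = -636296/171219 - ((157 - 360) + 175617) = -636296/171219 - (-203 + 175617) = -636296/171219 - 1*175414 = -636296/171219 - 175414 = -30034845962/171219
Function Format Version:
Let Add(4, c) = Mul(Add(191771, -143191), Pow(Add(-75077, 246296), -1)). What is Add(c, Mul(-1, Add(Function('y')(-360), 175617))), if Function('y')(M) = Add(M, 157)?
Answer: Rational(-30034845962, 171219) ≈ -1.7542e+5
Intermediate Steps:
Function('y')(M) = Add(157, M)
c = Rational(-636296, 171219) (c = Add(-4, Mul(Add(191771, -143191), Pow(Add(-75077, 246296), -1))) = Add(-4, Mul(48580, Pow(171219, -1))) = Add(-4, Mul(48580, Rational(1, 171219))) = Add(-4, Rational(48580, 171219)) = Rational(-636296, 171219) ≈ -3.7163)
Add(c, Mul(-1, Add(Function('y')(-360), 175617))) = Add(Rational(-636296, 171219), Mul(-1, Add(Add(157, -360), 175617))) = Add(Rational(-636296, 171219), Mul(-1, Add(-203, 175617))) = Add(Rational(-636296, 171219), Mul(-1, 175414)) = Add(Rational(-636296, 171219), -175414) = Rational(-30034845962, 171219)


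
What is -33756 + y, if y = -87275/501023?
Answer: -16912619663/501023 ≈ -33756.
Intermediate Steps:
y = -87275/501023 (y = -87275*1/501023 = -87275/501023 ≈ -0.17419)
-33756 + y = -33756 - 87275/501023 = -16912619663/501023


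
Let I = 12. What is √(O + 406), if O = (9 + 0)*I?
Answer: √514 ≈ 22.672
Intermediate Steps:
O = 108 (O = (9 + 0)*12 = 9*12 = 108)
√(O + 406) = √(108 + 406) = √514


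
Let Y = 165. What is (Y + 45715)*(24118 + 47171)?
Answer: 3270739320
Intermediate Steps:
(Y + 45715)*(24118 + 47171) = (165 + 45715)*(24118 + 47171) = 45880*71289 = 3270739320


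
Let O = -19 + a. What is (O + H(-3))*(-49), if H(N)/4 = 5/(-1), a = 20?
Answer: 931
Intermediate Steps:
O = 1 (O = -19 + 20 = 1)
H(N) = -20 (H(N) = 4*(5/(-1)) = 4*(5*(-1)) = 4*(-5) = -20)
(O + H(-3))*(-49) = (1 - 20)*(-49) = -19*(-49) = 931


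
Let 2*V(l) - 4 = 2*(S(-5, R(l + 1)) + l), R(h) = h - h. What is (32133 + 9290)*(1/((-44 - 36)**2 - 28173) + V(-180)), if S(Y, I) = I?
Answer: -160538771685/21773 ≈ -7.3733e+6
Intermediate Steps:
R(h) = 0
V(l) = 2 + l (V(l) = 2 + (2*(0 + l))/2 = 2 + (2*l)/2 = 2 + l)
(32133 + 9290)*(1/((-44 - 36)**2 - 28173) + V(-180)) = (32133 + 9290)*(1/((-44 - 36)**2 - 28173) + (2 - 180)) = 41423*(1/((-80)**2 - 28173) - 178) = 41423*(1/(6400 - 28173) - 178) = 41423*(1/(-21773) - 178) = 41423*(-1/21773 - 178) = 41423*(-3875595/21773) = -160538771685/21773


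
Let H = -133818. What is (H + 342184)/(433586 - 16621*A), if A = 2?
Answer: 104183/200172 ≈ 0.52047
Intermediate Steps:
(H + 342184)/(433586 - 16621*A) = (-133818 + 342184)/(433586 - 16621*2) = 208366/(433586 - 33242) = 208366/400344 = 208366*(1/400344) = 104183/200172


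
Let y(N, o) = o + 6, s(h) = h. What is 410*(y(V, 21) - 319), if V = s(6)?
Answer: -119720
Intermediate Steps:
V = 6
y(N, o) = 6 + o
410*(y(V, 21) - 319) = 410*((6 + 21) - 319) = 410*(27 - 319) = 410*(-292) = -119720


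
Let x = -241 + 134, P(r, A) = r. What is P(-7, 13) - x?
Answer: 100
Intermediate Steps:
x = -107
P(-7, 13) - x = -7 - 1*(-107) = -7 + 107 = 100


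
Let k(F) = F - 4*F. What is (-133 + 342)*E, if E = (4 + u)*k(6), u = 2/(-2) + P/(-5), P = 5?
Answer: -7524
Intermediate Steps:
u = -2 (u = 2/(-2) + 5/(-5) = 2*(-1/2) + 5*(-1/5) = -1 - 1 = -2)
k(F) = -3*F
E = -36 (E = (4 - 2)*(-3*6) = 2*(-18) = -36)
(-133 + 342)*E = (-133 + 342)*(-36) = 209*(-36) = -7524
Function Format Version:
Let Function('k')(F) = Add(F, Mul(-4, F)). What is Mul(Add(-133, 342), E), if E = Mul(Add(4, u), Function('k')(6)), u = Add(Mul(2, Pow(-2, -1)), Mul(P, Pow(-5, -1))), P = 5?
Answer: -7524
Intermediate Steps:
u = -2 (u = Add(Mul(2, Pow(-2, -1)), Mul(5, Pow(-5, -1))) = Add(Mul(2, Rational(-1, 2)), Mul(5, Rational(-1, 5))) = Add(-1, -1) = -2)
Function('k')(F) = Mul(-3, F)
E = -36 (E = Mul(Add(4, -2), Mul(-3, 6)) = Mul(2, -18) = -36)
Mul(Add(-133, 342), E) = Mul(Add(-133, 342), -36) = Mul(209, -36) = -7524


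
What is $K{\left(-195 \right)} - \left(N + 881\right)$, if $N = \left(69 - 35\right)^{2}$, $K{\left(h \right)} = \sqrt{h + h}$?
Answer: $-2037 + i \sqrt{390} \approx -2037.0 + 19.748 i$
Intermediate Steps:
$K{\left(h \right)} = \sqrt{2} \sqrt{h}$ ($K{\left(h \right)} = \sqrt{2 h} = \sqrt{2} \sqrt{h}$)
$N = 1156$ ($N = \left(69 - 35\right)^{2} = 34^{2} = 1156$)
$K{\left(-195 \right)} - \left(N + 881\right) = \sqrt{2} \sqrt{-195} - \left(1156 + 881\right) = \sqrt{2} i \sqrt{195} - 2037 = i \sqrt{390} - 2037 = -2037 + i \sqrt{390}$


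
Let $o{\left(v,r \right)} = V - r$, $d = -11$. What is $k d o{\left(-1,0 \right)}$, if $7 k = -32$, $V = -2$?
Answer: $- \frac{704}{7} \approx -100.57$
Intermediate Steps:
$o{\left(v,r \right)} = -2 - r$
$k = - \frac{32}{7}$ ($k = \frac{1}{7} \left(-32\right) = - \frac{32}{7} \approx -4.5714$)
$k d o{\left(-1,0 \right)} = \left(- \frac{32}{7}\right) \left(-11\right) \left(-2 - 0\right) = \frac{352 \left(-2 + 0\right)}{7} = \frac{352}{7} \left(-2\right) = - \frac{704}{7}$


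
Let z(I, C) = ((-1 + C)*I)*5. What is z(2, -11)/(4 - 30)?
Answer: 60/13 ≈ 4.6154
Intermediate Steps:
z(I, C) = 5*I*(-1 + C) (z(I, C) = (I*(-1 + C))*5 = 5*I*(-1 + C))
z(2, -11)/(4 - 30) = (5*2*(-1 - 11))/(4 - 30) = (5*2*(-12))/(-26) = -1/26*(-120) = 60/13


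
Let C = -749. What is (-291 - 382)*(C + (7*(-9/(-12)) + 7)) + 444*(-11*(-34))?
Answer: 2647555/4 ≈ 6.6189e+5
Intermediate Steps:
(-291 - 382)*(C + (7*(-9/(-12)) + 7)) + 444*(-11*(-34)) = (-291 - 382)*(-749 + (7*(-9/(-12)) + 7)) + 444*(-11*(-34)) = -673*(-749 + (7*(-9*(-1/12)) + 7)) + 444*374 = -673*(-749 + (7*(¾) + 7)) + 166056 = -673*(-749 + (21/4 + 7)) + 166056 = -673*(-749 + 49/4) + 166056 = -673*(-2947/4) + 166056 = 1983331/4 + 166056 = 2647555/4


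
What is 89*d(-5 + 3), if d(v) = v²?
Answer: 356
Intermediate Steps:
89*d(-5 + 3) = 89*(-5 + 3)² = 89*(-2)² = 89*4 = 356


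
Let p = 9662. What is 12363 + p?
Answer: 22025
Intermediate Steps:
12363 + p = 12363 + 9662 = 22025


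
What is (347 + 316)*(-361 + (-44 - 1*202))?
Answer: -402441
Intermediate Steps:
(347 + 316)*(-361 + (-44 - 1*202)) = 663*(-361 + (-44 - 202)) = 663*(-361 - 246) = 663*(-607) = -402441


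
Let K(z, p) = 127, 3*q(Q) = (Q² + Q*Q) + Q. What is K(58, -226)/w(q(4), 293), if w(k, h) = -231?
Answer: -127/231 ≈ -0.54978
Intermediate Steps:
q(Q) = Q/3 + 2*Q²/3 (q(Q) = ((Q² + Q*Q) + Q)/3 = ((Q² + Q²) + Q)/3 = (2*Q² + Q)/3 = (Q + 2*Q²)/3 = Q/3 + 2*Q²/3)
K(58, -226)/w(q(4), 293) = 127/(-231) = 127*(-1/231) = -127/231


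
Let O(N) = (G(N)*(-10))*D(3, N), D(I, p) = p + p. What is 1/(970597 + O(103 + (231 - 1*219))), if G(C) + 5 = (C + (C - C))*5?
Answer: -1/340403 ≈ -2.9377e-6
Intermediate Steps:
D(I, p) = 2*p
G(C) = -5 + 5*C (G(C) = -5 + (C + (C - C))*5 = -5 + (C + 0)*5 = -5 + C*5 = -5 + 5*C)
O(N) = 2*N*(50 - 50*N) (O(N) = ((-5 + 5*N)*(-10))*(2*N) = (50 - 50*N)*(2*N) = 2*N*(50 - 50*N))
1/(970597 + O(103 + (231 - 1*219))) = 1/(970597 + 100*(103 + (231 - 1*219))*(1 - (103 + (231 - 1*219)))) = 1/(970597 + 100*(103 + (231 - 219))*(1 - (103 + (231 - 219)))) = 1/(970597 + 100*(103 + 12)*(1 - (103 + 12))) = 1/(970597 + 100*115*(1 - 1*115)) = 1/(970597 + 100*115*(1 - 115)) = 1/(970597 + 100*115*(-114)) = 1/(970597 - 1311000) = 1/(-340403) = -1/340403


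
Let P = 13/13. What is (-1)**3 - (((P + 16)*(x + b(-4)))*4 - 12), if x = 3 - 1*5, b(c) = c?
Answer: 419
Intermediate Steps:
x = -2 (x = 3 - 5 = -2)
P = 1 (P = 13*(1/13) = 1)
(-1)**3 - (((P + 16)*(x + b(-4)))*4 - 12) = (-1)**3 - (((1 + 16)*(-2 - 4))*4 - 12) = -1 - ((17*(-6))*4 - 12) = -1 - (-102*4 - 12) = -1 - (-408 - 12) = -1 - 1*(-420) = -1 + 420 = 419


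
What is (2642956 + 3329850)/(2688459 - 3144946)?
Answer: -5972806/456487 ≈ -13.084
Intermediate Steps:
(2642956 + 3329850)/(2688459 - 3144946) = 5972806/(-456487) = 5972806*(-1/456487) = -5972806/456487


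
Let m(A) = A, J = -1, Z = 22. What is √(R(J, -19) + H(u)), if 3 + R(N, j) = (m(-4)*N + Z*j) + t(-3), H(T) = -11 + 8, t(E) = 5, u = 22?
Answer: I*√415 ≈ 20.372*I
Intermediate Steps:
H(T) = -3
R(N, j) = 2 - 4*N + 22*j (R(N, j) = -3 + ((-4*N + 22*j) + 5) = -3 + (5 - 4*N + 22*j) = 2 - 4*N + 22*j)
√(R(J, -19) + H(u)) = √((2 - 4*(-1) + 22*(-19)) - 3) = √((2 + 4 - 418) - 3) = √(-412 - 3) = √(-415) = I*√415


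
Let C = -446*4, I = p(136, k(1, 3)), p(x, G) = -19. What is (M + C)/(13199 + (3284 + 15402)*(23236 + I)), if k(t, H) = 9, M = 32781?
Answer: 30997/433846061 ≈ 7.1447e-5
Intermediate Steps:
I = -19
C = -1784
(M + C)/(13199 + (3284 + 15402)*(23236 + I)) = (32781 - 1784)/(13199 + (3284 + 15402)*(23236 - 19)) = 30997/(13199 + 18686*23217) = 30997/(13199 + 433832862) = 30997/433846061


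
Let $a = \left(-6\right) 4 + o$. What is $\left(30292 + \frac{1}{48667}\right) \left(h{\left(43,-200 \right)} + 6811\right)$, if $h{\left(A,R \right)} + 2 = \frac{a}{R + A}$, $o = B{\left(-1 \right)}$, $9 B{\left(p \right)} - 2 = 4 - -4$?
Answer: $\frac{14183954153372095}{68766471} \approx 2.0626 \cdot 10^{8}$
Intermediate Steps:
$B{\left(p \right)} = \frac{10}{9}$ ($B{\left(p \right)} = \frac{2}{9} + \frac{4 - -4}{9} = \frac{2}{9} + \frac{4 + 4}{9} = \frac{2}{9} + \frac{1}{9} \cdot 8 = \frac{2}{9} + \frac{8}{9} = \frac{10}{9}$)
$o = \frac{10}{9} \approx 1.1111$
$a = - \frac{206}{9}$ ($a = \left(-6\right) 4 + \frac{10}{9} = -24 + \frac{10}{9} = - \frac{206}{9} \approx -22.889$)
$h{\left(A,R \right)} = -2 - \frac{206}{9 \left(A + R\right)}$ ($h{\left(A,R \right)} = -2 - \frac{206}{9 \left(R + A\right)} = -2 - \frac{206}{9 \left(A + R\right)}$)
$\left(30292 + \frac{1}{48667}\right) \left(h{\left(43,-200 \right)} + 6811\right) = \left(30292 + \frac{1}{48667}\right) \left(\frac{- \frac{206}{9} - 86 - -400}{43 - 200} + 6811\right) = \left(30292 + \frac{1}{48667}\right) \left(\frac{- \frac{206}{9} - 86 + 400}{-157} + 6811\right) = \frac{1474220765 \left(\left(- \frac{1}{157}\right) \frac{2620}{9} + 6811\right)}{48667} = \frac{1474220765 \left(- \frac{2620}{1413} + 6811\right)}{48667} = \frac{1474220765}{48667} \cdot \frac{9621323}{1413} = \frac{14183954153372095}{68766471}$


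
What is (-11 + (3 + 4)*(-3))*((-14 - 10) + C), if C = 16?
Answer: 256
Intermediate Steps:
(-11 + (3 + 4)*(-3))*((-14 - 10) + C) = (-11 + (3 + 4)*(-3))*((-14 - 10) + 16) = (-11 + 7*(-3))*(-24 + 16) = (-11 - 21)*(-8) = -32*(-8) = 256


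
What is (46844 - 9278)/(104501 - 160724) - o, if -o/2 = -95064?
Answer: -1187733790/6247 ≈ -1.9013e+5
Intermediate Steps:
o = 190128 (o = -2*(-95064) = 190128)
(46844 - 9278)/(104501 - 160724) - o = (46844 - 9278)/(104501 - 160724) - 1*190128 = 37566/(-56223) - 190128 = 37566*(-1/56223) - 190128 = -4174/6247 - 190128 = -1187733790/6247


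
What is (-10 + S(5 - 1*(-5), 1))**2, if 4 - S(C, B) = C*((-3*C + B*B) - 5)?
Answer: 111556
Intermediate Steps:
S(C, B) = 4 - C*(-5 + B**2 - 3*C) (S(C, B) = 4 - C*((-3*C + B*B) - 5) = 4 - C*((-3*C + B**2) - 5) = 4 - C*((B**2 - 3*C) - 5) = 4 - C*(-5 + B**2 - 3*C))
(-10 + S(5 - 1*(-5), 1))**2 = (-10 + (4 + 3*(5 - 1*(-5))**2 + 5*(5 - 1*(-5)) - 1*(5 - 1*(-5))*1**2))**2 = (-10 + (4 + 3*(5 + 5)**2 + 5*(5 + 5) - 1*(5 + 5)*1))**2 = (-10 + (4 + 3*10**2 + 5*10 - 1*10*1))**2 = (-10 + (4 + 3*100 + 50 - 10))**2 = (-10 + (4 + 300 + 50 - 10))**2 = (-10 + 344)**2 = 334**2 = 111556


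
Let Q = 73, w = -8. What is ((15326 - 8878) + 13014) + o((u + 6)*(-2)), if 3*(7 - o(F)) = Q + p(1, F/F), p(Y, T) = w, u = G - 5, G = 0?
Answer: 58342/3 ≈ 19447.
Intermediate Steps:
u = -5 (u = 0 - 5 = -5)
p(Y, T) = -8
o(F) = -44/3 (o(F) = 7 - (73 - 8)/3 = 7 - ⅓*65 = 7 - 65/3 = -44/3)
((15326 - 8878) + 13014) + o((u + 6)*(-2)) = ((15326 - 8878) + 13014) - 44/3 = (6448 + 13014) - 44/3 = 19462 - 44/3 = 58342/3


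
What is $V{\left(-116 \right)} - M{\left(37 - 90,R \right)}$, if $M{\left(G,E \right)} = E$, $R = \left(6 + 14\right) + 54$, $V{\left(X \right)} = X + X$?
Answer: $-306$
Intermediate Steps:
$V{\left(X \right)} = 2 X$
$R = 74$ ($R = 20 + 54 = 74$)
$V{\left(-116 \right)} - M{\left(37 - 90,R \right)} = 2 \left(-116\right) - 74 = -232 - 74 = -306$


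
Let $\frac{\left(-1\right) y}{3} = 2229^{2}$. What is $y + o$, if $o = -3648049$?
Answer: $-18553372$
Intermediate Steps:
$y = -14905323$ ($y = - 3 \cdot 2229^{2} = \left(-3\right) 4968441 = -14905323$)
$y + o = -14905323 - 3648049 = -18553372$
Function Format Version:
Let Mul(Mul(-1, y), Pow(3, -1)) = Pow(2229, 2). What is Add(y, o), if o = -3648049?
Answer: -18553372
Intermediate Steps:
y = -14905323 (y = Mul(-3, Pow(2229, 2)) = Mul(-3, 4968441) = -14905323)
Add(y, o) = Add(-14905323, -3648049) = -18553372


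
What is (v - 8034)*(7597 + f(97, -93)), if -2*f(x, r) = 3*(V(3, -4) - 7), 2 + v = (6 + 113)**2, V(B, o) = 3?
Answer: 46568375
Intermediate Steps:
v = 14159 (v = -2 + (6 + 113)**2 = -2 + 119**2 = -2 + 14161 = 14159)
f(x, r) = 6 (f(x, r) = -3*(3 - 7)/2 = -3*(-4)/2 = -1/2*(-12) = 6)
(v - 8034)*(7597 + f(97, -93)) = (14159 - 8034)*(7597 + 6) = 6125*7603 = 46568375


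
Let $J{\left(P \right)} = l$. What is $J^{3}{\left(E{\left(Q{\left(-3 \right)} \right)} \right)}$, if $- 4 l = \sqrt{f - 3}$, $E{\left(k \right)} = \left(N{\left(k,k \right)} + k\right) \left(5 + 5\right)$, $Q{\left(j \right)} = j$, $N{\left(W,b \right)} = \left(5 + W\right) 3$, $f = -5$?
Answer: $\frac{i \sqrt{2}}{4} \approx 0.35355 i$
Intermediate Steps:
$N{\left(W,b \right)} = 15 + 3 W$
$E{\left(k \right)} = 150 + 40 k$ ($E{\left(k \right)} = \left(\left(15 + 3 k\right) + k\right) \left(5 + 5\right) = \left(15 + 4 k\right) 10 = 150 + 40 k$)
$l = - \frac{i \sqrt{2}}{2}$ ($l = - \frac{\sqrt{-5 - 3}}{4} = - \frac{\sqrt{-8}}{4} = - \frac{2 i \sqrt{2}}{4} = - \frac{i \sqrt{2}}{2} \approx - 0.70711 i$)
$J{\left(P \right)} = - \frac{i \sqrt{2}}{2}$
$J^{3}{\left(E{\left(Q{\left(-3 \right)} \right)} \right)} = \left(- \frac{i \sqrt{2}}{2}\right)^{3} = \frac{i \sqrt{2}}{4}$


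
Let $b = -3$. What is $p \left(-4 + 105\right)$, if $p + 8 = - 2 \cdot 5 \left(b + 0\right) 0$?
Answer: $-808$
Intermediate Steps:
$p = -8$ ($p = -8 + - 2 \cdot 5 \left(-3 + 0\right) 0 = -8 + - 2 \cdot 5 \left(-3\right) 0 = -8 + \left(-2\right) \left(-15\right) 0 = -8 + 30 \cdot 0 = -8 + 0 = -8$)
$p \left(-4 + 105\right) = - 8 \left(-4 + 105\right) = \left(-8\right) 101 = -808$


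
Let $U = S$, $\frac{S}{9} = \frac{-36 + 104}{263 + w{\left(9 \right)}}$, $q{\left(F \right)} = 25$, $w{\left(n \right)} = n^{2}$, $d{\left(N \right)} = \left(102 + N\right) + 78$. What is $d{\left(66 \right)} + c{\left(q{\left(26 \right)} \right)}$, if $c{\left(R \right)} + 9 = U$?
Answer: $\frac{20535}{86} \approx 238.78$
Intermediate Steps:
$d{\left(N \right)} = 180 + N$
$S = \frac{153}{86}$ ($S = 9 \frac{-36 + 104}{263 + 9^{2}} = 9 \frac{68}{263 + 81} = 9 \cdot \frac{68}{344} = 9 \cdot 68 \cdot \frac{1}{344} = 9 \cdot \frac{17}{86} = \frac{153}{86} \approx 1.7791$)
$U = \frac{153}{86} \approx 1.7791$
$c{\left(R \right)} = - \frac{621}{86}$ ($c{\left(R \right)} = -9 + \frac{153}{86} = - \frac{621}{86}$)
$d{\left(66 \right)} + c{\left(q{\left(26 \right)} \right)} = \left(180 + 66\right) - \frac{621}{86} = 246 - \frac{621}{86} = \frac{20535}{86}$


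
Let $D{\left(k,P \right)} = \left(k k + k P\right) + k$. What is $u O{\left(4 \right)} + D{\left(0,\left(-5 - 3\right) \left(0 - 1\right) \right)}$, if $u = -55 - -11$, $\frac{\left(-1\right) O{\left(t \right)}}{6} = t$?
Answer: $1056$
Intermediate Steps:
$O{\left(t \right)} = - 6 t$
$D{\left(k,P \right)} = k + k^{2} + P k$ ($D{\left(k,P \right)} = \left(k^{2} + P k\right) + k = k + k^{2} + P k$)
$u = -44$ ($u = -55 + 11 = -44$)
$u O{\left(4 \right)} + D{\left(0,\left(-5 - 3\right) \left(0 - 1\right) \right)} = - 44 \left(\left(-6\right) 4\right) + 0 \left(1 + \left(-5 - 3\right) \left(0 - 1\right) + 0\right) = \left(-44\right) \left(-24\right) + 0 \left(1 - -8 + 0\right) = 1056 + 0 \left(1 + 8 + 0\right) = 1056 + 0 \cdot 9 = 1056 + 0 = 1056$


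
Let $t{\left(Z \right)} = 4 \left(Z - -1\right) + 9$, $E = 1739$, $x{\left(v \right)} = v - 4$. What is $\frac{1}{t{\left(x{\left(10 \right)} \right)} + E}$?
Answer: $\frac{1}{1776} \approx 0.00056306$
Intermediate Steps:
$x{\left(v \right)} = -4 + v$ ($x{\left(v \right)} = v - 4 = -4 + v$)
$t{\left(Z \right)} = 13 + 4 Z$ ($t{\left(Z \right)} = 4 \left(Z + 1\right) + 9 = 4 \left(1 + Z\right) + 9 = \left(4 + 4 Z\right) + 9 = 13 + 4 Z$)
$\frac{1}{t{\left(x{\left(10 \right)} \right)} + E} = \frac{1}{\left(13 + 4 \left(-4 + 10\right)\right) + 1739} = \frac{1}{\left(13 + 4 \cdot 6\right) + 1739} = \frac{1}{\left(13 + 24\right) + 1739} = \frac{1}{37 + 1739} = \frac{1}{1776}$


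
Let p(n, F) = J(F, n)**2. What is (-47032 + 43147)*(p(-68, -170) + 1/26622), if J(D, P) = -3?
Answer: -310280705/8874 ≈ -34965.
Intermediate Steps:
p(n, F) = 9 (p(n, F) = (-3)**2 = 9)
(-47032 + 43147)*(p(-68, -170) + 1/26622) = (-47032 + 43147)*(9 + 1/26622) = -3885*(9 + 1/26622) = -3885*239599/26622 = -310280705/8874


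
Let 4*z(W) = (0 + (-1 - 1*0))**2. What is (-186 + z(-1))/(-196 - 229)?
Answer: 743/1700 ≈ 0.43706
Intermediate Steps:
z(W) = 1/4 (z(W) = (0 + (-1 - 1*0))**2/4 = (0 + (-1 + 0))**2/4 = (0 - 1)**2/4 = (1/4)*(-1)**2 = (1/4)*1 = 1/4)
(-186 + z(-1))/(-196 - 229) = (-186 + 1/4)/(-196 - 229) = -743/4/(-425) = -743/4*(-1/425) = 743/1700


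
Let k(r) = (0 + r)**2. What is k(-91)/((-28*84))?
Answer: -169/48 ≈ -3.5208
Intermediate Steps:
k(r) = r**2
k(-91)/((-28*84)) = (-91)**2/((-28*84)) = 8281/(-2352) = 8281*(-1/2352) = -169/48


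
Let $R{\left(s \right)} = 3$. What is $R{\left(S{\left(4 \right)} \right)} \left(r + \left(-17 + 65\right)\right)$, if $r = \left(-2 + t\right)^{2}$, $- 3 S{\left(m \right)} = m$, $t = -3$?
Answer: $219$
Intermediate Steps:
$S{\left(m \right)} = - \frac{m}{3}$
$r = 25$ ($r = \left(-2 - 3\right)^{2} = \left(-5\right)^{2} = 25$)
$R{\left(S{\left(4 \right)} \right)} \left(r + \left(-17 + 65\right)\right) = 3 \left(25 + \left(-17 + 65\right)\right) = 3 \left(25 + 48\right) = 3 \cdot 73 = 219$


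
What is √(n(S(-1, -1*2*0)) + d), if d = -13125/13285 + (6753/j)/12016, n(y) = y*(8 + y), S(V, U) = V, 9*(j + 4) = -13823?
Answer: I*√97746739477072791736885/110617382452 ≈ 2.8264*I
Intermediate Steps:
j = -13859/9 (j = -4 + (⅑)*(-13823) = -4 - 13823/9 = -13859/9 ≈ -1539.9)
d = -437302062489/442469529808 (d = -13125/13285 + (6753/(-13859/9))/12016 = -13125*1/13285 + (6753*(-9/13859))*(1/12016) = -2625/2657 - 60777/13859*1/12016 = -2625/2657 - 60777/166529744 = -437302062489/442469529808 ≈ -0.98832)
√(n(S(-1, -1*2*0)) + d) = √(-(8 - 1) - 437302062489/442469529808) = √(-1*7 - 437302062489/442469529808) = √(-7 - 437302062489/442469529808) = √(-3534588771145/442469529808) = I*√97746739477072791736885/110617382452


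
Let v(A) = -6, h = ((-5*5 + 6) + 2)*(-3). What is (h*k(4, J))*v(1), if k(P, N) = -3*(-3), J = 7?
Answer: -2754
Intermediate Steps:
k(P, N) = 9
h = 51 (h = ((-25 + 6) + 2)*(-3) = (-19 + 2)*(-3) = -17*(-3) = 51)
(h*k(4, J))*v(1) = (51*9)*(-6) = 459*(-6) = -2754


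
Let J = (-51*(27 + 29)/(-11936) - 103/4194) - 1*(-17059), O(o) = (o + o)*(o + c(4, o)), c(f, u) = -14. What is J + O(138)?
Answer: 160451024683/3128724 ≈ 51283.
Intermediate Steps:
O(o) = 2*o*(-14 + o) (O(o) = (o + o)*(o - 14) = (2*o)*(-14 + o) = 2*o*(-14 + o))
J = 53373574507/3128724 (J = (-51*56*(-1/11936) - 103*1/4194) + 17059 = (-2856*(-1/11936) - 103/4194) + 17059 = (357/1492 - 103/4194) + 17059 = 671791/3128724 + 17059 = 53373574507/3128724 ≈ 17059.)
J + O(138) = 53373574507/3128724 + 2*138*(-14 + 138) = 53373574507/3128724 + 2*138*124 = 53373574507/3128724 + 34224 = 160451024683/3128724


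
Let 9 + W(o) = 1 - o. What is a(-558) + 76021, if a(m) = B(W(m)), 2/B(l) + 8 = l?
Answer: 20601692/271 ≈ 76021.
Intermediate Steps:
W(o) = -8 - o (W(o) = -9 + (1 - o) = -8 - o)
B(l) = 2/(-8 + l)
a(m) = 2/(-16 - m) (a(m) = 2/(-8 + (-8 - m)) = 2/(-16 - m))
a(-558) + 76021 = -2/(16 - 558) + 76021 = -2/(-542) + 76021 = -2*(-1/542) + 76021 = 1/271 + 76021 = 20601692/271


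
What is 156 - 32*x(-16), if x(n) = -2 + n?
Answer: 732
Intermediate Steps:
156 - 32*x(-16) = 156 - 32*(-2 - 16) = 156 - 32*(-18) = 156 + 576 = 732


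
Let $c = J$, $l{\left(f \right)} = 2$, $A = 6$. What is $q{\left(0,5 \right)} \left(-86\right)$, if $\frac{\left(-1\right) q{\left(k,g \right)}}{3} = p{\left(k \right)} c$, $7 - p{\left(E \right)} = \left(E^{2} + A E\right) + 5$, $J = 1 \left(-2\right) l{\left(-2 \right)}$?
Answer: $-2064$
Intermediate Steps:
$J = -4$ ($J = 1 \left(-2\right) 2 = \left(-2\right) 2 = -4$)
$p{\left(E \right)} = 2 - E^{2} - 6 E$ ($p{\left(E \right)} = 7 - \left(\left(E^{2} + 6 E\right) + 5\right) = 7 - \left(5 + E^{2} + 6 E\right) = 2 - E^{2} - 6 E$)
$c = -4$
$q{\left(k,g \right)} = 24 - 72 k - 12 k^{2}$ ($q{\left(k,g \right)} = - 3 \left(2 - k^{2} - 6 k\right) \left(-4\right) = - 3 \left(-8 + 4 k^{2} + 24 k\right) = 24 - 72 k - 12 k^{2}$)
$q{\left(0,5 \right)} \left(-86\right) = \left(24 - 0 - 12 \cdot 0^{2}\right) \left(-86\right) = \left(24 + 0 - 0\right) \left(-86\right) = \left(24 + 0 + 0\right) \left(-86\right) = 24 \left(-86\right) = -2064$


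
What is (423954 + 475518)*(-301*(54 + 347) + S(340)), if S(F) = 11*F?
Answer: -105203144592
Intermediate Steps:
(423954 + 475518)*(-301*(54 + 347) + S(340)) = (423954 + 475518)*(-301*(54 + 347) + 11*340) = 899472*(-301*401 + 3740) = 899472*(-120701 + 3740) = 899472*(-116961) = -105203144592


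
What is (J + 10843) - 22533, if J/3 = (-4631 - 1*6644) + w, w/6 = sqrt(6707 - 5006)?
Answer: -45515 + 162*sqrt(21) ≈ -44773.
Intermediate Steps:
w = 54*sqrt(21) (w = 6*sqrt(6707 - 5006) = 6*sqrt(1701) = 6*(9*sqrt(21)) = 54*sqrt(21) ≈ 247.46)
J = -33825 + 162*sqrt(21) (J = 3*((-4631 - 1*6644) + 54*sqrt(21)) = 3*((-4631 - 6644) + 54*sqrt(21)) = 3*(-11275 + 54*sqrt(21)) = -33825 + 162*sqrt(21) ≈ -33083.)
(J + 10843) - 22533 = ((-33825 + 162*sqrt(21)) + 10843) - 22533 = (-22982 + 162*sqrt(21)) - 22533 = -45515 + 162*sqrt(21)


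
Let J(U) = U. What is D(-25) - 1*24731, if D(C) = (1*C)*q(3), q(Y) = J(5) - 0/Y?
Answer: -24856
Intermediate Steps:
q(Y) = 5 (q(Y) = 5 - 0/Y = 5 - 1*0 = 5 + 0 = 5)
D(C) = 5*C (D(C) = (1*C)*5 = C*5 = 5*C)
D(-25) - 1*24731 = 5*(-25) - 1*24731 = -125 - 24731 = -24856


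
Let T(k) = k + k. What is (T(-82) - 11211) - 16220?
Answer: -27595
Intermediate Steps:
T(k) = 2*k
(T(-82) - 11211) - 16220 = (2*(-82) - 11211) - 16220 = (-164 - 11211) - 16220 = -11375 - 16220 = -27595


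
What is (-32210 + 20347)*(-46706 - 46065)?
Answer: 1100542373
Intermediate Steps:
(-32210 + 20347)*(-46706 - 46065) = -11863*(-92771) = 1100542373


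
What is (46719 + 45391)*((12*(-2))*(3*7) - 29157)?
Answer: -2732074710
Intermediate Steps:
(46719 + 45391)*((12*(-2))*(3*7) - 29157) = 92110*(-24*21 - 29157) = 92110*(-504 - 29157) = 92110*(-29661) = -2732074710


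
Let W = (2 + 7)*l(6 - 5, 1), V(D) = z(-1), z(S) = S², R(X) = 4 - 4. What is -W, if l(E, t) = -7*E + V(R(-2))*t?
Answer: 54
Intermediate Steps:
R(X) = 0
V(D) = 1 (V(D) = (-1)² = 1)
l(E, t) = t - 7*E (l(E, t) = -7*E + 1*t = -7*E + t = t - 7*E)
W = -54 (W = (2 + 7)*(1 - 7*(6 - 5)) = 9*(1 - 7*1) = 9*(1 - 7) = 9*(-6) = -54)
-W = -1*(-54) = 54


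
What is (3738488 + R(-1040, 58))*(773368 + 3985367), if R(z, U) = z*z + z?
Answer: 22932572384280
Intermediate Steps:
R(z, U) = z + z² (R(z, U) = z² + z = z + z²)
(3738488 + R(-1040, 58))*(773368 + 3985367) = (3738488 - 1040*(1 - 1040))*(773368 + 3985367) = (3738488 - 1040*(-1039))*4758735 = (3738488 + 1080560)*4758735 = 4819048*4758735 = 22932572384280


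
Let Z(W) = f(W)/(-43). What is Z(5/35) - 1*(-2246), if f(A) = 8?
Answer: 96570/43 ≈ 2245.8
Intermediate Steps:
Z(W) = -8/43 (Z(W) = 8/(-43) = 8*(-1/43) = -8/43)
Z(5/35) - 1*(-2246) = -8/43 - 1*(-2246) = -8/43 + 2246 = 96570/43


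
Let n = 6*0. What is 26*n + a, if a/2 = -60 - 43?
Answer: -206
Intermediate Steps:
n = 0
a = -206 (a = 2*(-60 - 43) = 2*(-103) = -206)
26*n + a = 26*0 - 206 = 0 - 206 = -206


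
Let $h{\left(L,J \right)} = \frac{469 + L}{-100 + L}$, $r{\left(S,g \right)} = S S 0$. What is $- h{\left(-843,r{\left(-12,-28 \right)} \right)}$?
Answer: $- \frac{374}{943} \approx -0.39661$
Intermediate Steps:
$r{\left(S,g \right)} = 0$ ($r{\left(S,g \right)} = S^{2} \cdot 0 = 0$)
$h{\left(L,J \right)} = \frac{469 + L}{-100 + L}$
$- h{\left(-843,r{\left(-12,-28 \right)} \right)} = - \frac{469 - 843}{-100 - 843} = - \frac{-374}{-943} = - \frac{\left(-1\right) \left(-374\right)}{943} = \left(-1\right) \frac{374}{943} = - \frac{374}{943}$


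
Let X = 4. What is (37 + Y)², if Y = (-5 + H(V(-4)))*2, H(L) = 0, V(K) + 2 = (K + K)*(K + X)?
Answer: 729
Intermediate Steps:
V(K) = -2 + 2*K*(4 + K) (V(K) = -2 + (K + K)*(K + 4) = -2 + (2*K)*(4 + K) = -2 + 2*K*(4 + K))
Y = -10 (Y = (-5 + 0)*2 = -5*2 = -10)
(37 + Y)² = (37 - 10)² = 27² = 729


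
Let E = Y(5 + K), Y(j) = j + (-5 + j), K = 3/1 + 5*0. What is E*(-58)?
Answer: -638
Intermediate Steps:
K = 3 (K = 3*1 + 0 = 3 + 0 = 3)
Y(j) = -5 + 2*j
E = 11 (E = -5 + 2*(5 + 3) = -5 + 2*8 = -5 + 16 = 11)
E*(-58) = 11*(-58) = -638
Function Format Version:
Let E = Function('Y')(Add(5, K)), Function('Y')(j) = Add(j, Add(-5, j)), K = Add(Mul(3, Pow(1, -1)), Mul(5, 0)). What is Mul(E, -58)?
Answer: -638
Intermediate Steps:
K = 3 (K = Add(Mul(3, 1), 0) = Add(3, 0) = 3)
Function('Y')(j) = Add(-5, Mul(2, j))
E = 11 (E = Add(-5, Mul(2, Add(5, 3))) = Add(-5, Mul(2, 8)) = Add(-5, 16) = 11)
Mul(E, -58) = Mul(11, -58) = -638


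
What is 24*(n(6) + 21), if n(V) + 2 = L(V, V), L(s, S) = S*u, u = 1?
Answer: 600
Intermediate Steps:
L(s, S) = S (L(s, S) = S*1 = S)
n(V) = -2 + V
24*(n(6) + 21) = 24*((-2 + 6) + 21) = 24*(4 + 21) = 24*25 = 600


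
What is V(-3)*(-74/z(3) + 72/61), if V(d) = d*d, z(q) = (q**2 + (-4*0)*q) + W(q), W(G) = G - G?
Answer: -3866/61 ≈ -63.377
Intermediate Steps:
W(G) = 0
z(q) = q**2 (z(q) = (q**2 + (-4*0)*q) + 0 = (q**2 + 0*q) + 0 = (q**2 + 0) + 0 = q**2 + 0 = q**2)
V(d) = d**2
V(-3)*(-74/z(3) + 72/61) = (-3)**2*(-74/(3**2) + 72/61) = 9*(-74/9 + 72*(1/61)) = 9*(-74*1/9 + 72/61) = 9*(-74/9 + 72/61) = 9*(-3866/549) = -3866/61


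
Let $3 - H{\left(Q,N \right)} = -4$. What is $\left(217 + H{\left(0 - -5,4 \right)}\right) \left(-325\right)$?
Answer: $-72800$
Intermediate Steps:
$H{\left(Q,N \right)} = 7$ ($H{\left(Q,N \right)} = 3 - -4 = 3 + 4 = 7$)
$\left(217 + H{\left(0 - -5,4 \right)}\right) \left(-325\right) = \left(217 + 7\right) \left(-325\right) = 224 \left(-325\right) = -72800$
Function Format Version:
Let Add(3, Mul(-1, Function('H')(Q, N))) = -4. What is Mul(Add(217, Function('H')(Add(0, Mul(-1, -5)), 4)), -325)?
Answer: -72800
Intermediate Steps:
Function('H')(Q, N) = 7 (Function('H')(Q, N) = Add(3, Mul(-1, -4)) = Add(3, 4) = 7)
Mul(Add(217, Function('H')(Add(0, Mul(-1, -5)), 4)), -325) = Mul(Add(217, 7), -325) = Mul(224, -325) = -72800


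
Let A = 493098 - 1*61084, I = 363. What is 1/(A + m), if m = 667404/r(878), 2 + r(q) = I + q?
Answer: 413/178644250 ≈ 2.3119e-6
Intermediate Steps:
A = 432014 (A = 493098 - 61084 = 432014)
r(q) = 361 + q (r(q) = -2 + (363 + q) = 361 + q)
m = 222468/413 (m = 667404/(361 + 878) = 667404/1239 = 667404*(1/1239) = 222468/413 ≈ 538.66)
1/(A + m) = 1/(432014 + 222468/413) = 1/(178644250/413) = 413/178644250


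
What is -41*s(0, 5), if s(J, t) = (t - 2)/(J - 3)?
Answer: 41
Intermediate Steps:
s(J, t) = (-2 + t)/(-3 + J)
-41*s(0, 5) = -41*(-2 + 5)/(-3 + 0) = -41*3/(-3) = -(-41)*3/3 = -41*(-1) = 41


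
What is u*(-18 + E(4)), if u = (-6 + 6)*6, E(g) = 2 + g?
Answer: 0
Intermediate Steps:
u = 0 (u = 0*6 = 0)
u*(-18 + E(4)) = 0*(-18 + (2 + 4)) = 0*(-18 + 6) = 0*(-12) = 0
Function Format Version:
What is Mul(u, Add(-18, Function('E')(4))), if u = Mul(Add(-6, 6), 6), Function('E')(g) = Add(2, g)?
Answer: 0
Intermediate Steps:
u = 0 (u = Mul(0, 6) = 0)
Mul(u, Add(-18, Function('E')(4))) = Mul(0, Add(-18, Add(2, 4))) = Mul(0, Add(-18, 6)) = Mul(0, -12) = 0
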